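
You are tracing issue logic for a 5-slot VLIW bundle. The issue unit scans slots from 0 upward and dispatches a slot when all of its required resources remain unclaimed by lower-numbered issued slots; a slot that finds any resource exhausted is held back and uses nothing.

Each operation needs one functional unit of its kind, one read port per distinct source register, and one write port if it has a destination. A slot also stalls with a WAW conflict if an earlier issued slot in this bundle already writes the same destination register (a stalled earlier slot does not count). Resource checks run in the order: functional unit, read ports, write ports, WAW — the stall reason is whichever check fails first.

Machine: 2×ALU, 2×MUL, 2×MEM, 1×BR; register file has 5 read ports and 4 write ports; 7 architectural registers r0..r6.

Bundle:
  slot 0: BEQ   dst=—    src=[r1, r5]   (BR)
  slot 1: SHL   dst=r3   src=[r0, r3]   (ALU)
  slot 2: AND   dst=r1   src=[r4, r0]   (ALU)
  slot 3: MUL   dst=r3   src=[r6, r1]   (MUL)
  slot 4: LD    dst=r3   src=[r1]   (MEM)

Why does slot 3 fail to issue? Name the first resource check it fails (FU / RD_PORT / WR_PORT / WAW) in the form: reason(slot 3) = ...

reason(slot 3) = RD_PORT

(0) want 1×BR +2rd +0wr — yes → AL2|MU2|ME2|BR0|rd3|wr4
(1) want 1×ALU +2rd +1wr — yes → AL1|MU2|ME2|BR0|rd1|wr3
(2) want 1×ALU +2rd +1wr — RD_PORT → AL1|MU2|ME2|BR0|rd1|wr3
(3) want 1×MUL +2rd +1wr — RD_PORT → AL1|MU2|ME2|BR0|rd1|wr3
(4) want 1×MEM +1rd +1wr — WAW → AL1|MU2|ME2|BR0|rd1|wr3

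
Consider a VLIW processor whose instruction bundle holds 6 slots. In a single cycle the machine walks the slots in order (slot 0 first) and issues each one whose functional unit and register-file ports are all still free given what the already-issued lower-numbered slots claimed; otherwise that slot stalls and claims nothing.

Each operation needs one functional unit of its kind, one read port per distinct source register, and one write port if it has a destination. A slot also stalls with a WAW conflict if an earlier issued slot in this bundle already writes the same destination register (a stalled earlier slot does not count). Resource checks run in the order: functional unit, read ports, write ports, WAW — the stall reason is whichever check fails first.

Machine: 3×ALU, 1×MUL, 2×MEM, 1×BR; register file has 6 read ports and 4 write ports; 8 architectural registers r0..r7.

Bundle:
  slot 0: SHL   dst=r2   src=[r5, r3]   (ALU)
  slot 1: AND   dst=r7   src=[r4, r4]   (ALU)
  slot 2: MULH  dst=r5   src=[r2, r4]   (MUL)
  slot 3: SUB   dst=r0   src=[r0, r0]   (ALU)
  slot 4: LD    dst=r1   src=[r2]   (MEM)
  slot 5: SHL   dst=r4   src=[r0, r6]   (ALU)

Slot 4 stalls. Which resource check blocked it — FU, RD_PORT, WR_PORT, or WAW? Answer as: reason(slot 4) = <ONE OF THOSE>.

slot 0 (ALU): ISSUE — free A2,Mu1,Ld2,B1 rp4 wp3
slot 1 (ALU): ISSUE — free A1,Mu1,Ld2,B1 rp3 wp2
slot 2 (MUL): ISSUE — free A1,Mu0,Ld2,B1 rp1 wp1
slot 3 (ALU): ISSUE — free A0,Mu0,Ld2,B1 rp0 wp0
slot 4 (MEM): stall RD_PORT — free A0,Mu0,Ld2,B1 rp0 wp0
slot 5 (ALU): stall FU — free A0,Mu0,Ld2,B1 rp0 wp0

reason(slot 4) = RD_PORT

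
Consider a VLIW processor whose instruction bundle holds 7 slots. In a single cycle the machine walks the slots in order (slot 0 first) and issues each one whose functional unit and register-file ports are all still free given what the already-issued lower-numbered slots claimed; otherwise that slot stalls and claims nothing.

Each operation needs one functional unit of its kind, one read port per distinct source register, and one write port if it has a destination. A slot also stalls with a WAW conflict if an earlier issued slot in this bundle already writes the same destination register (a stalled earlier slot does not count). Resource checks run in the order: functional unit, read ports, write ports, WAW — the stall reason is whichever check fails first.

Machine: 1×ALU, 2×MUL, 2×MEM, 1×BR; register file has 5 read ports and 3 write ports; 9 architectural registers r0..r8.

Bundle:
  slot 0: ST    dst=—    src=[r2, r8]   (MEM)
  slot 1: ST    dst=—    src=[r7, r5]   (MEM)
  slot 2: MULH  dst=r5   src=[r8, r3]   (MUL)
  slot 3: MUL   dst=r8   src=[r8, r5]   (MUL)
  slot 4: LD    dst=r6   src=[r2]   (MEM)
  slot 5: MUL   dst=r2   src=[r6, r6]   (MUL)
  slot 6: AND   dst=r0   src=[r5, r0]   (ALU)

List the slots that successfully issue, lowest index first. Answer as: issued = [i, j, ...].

issued = [0, 1, 5]

#0 MEM src=r2,r8 dispatched  <A:1 Mu:2 Ld:1 B:1 rd:3 wr:3>
#1 MEM src=r7,r5 dispatched  <A:1 Mu:2 Ld:0 B:1 rd:1 wr:3>
#2 MUL src=r8,r3 held:RD_PORT  <A:1 Mu:2 Ld:0 B:1 rd:1 wr:3>
#3 MUL src=r8,r5 held:RD_PORT  <A:1 Mu:2 Ld:0 B:1 rd:1 wr:3>
#4 MEM src=r2 held:FU  <A:1 Mu:2 Ld:0 B:1 rd:1 wr:3>
#5 MUL src=r6,r6 dispatched  <A:1 Mu:1 Ld:0 B:1 rd:0 wr:2>
#6 ALU src=r5,r0 held:RD_PORT  <A:1 Mu:1 Ld:0 B:1 rd:0 wr:2>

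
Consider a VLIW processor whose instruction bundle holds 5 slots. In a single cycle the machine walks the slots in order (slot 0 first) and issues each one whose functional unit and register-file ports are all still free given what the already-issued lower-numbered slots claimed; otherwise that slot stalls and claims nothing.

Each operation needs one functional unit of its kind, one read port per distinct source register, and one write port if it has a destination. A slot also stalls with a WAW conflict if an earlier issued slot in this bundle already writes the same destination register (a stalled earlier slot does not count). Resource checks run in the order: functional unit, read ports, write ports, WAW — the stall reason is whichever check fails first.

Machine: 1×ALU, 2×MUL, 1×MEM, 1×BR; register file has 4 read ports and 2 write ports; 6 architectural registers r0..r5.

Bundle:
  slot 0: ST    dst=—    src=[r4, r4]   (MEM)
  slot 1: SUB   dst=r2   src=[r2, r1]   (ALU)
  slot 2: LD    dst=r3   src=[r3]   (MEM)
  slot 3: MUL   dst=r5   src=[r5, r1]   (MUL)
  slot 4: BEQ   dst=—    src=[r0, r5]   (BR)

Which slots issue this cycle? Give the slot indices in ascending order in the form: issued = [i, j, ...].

  0. MEM ⇒ go  {1A/2Mu/0Ld/1B | 3r 2w}
  1. ALU→r2 ⇒ go  {0A/2Mu/0Ld/1B | 1r 1w}
  2. MEM→r3 ⇒ no(FU)  {0A/2Mu/0Ld/1B | 1r 1w}
  3. MUL→r5 ⇒ no(RD_PORT)  {0A/2Mu/0Ld/1B | 1r 1w}
  4. BR ⇒ no(RD_PORT)  {0A/2Mu/0Ld/1B | 1r 1w}

issued = [0, 1]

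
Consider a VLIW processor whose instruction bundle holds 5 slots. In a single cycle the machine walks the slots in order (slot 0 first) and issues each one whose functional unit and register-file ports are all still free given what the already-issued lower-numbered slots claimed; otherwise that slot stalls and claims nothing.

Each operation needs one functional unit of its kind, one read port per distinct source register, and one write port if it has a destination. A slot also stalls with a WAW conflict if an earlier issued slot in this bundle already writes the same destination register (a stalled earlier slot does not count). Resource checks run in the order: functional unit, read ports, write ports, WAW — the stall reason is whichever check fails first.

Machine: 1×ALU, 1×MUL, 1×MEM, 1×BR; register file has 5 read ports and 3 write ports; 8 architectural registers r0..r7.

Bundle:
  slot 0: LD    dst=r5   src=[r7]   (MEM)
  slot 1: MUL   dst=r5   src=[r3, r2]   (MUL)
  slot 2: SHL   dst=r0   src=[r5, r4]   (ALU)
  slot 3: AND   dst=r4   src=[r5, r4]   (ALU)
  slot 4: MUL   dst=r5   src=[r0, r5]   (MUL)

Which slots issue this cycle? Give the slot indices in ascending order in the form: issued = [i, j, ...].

issued = [0, 2]

#0 MEM src=r7 dispatched  <A:1 Mu:1 Ld:0 B:1 rd:4 wr:2>
#1 MUL src=r3,r2 held:WAW  <A:1 Mu:1 Ld:0 B:1 rd:4 wr:2>
#2 ALU src=r5,r4 dispatched  <A:0 Mu:1 Ld:0 B:1 rd:2 wr:1>
#3 ALU src=r5,r4 held:FU  <A:0 Mu:1 Ld:0 B:1 rd:2 wr:1>
#4 MUL src=r0,r5 held:WAW  <A:0 Mu:1 Ld:0 B:1 rd:2 wr:1>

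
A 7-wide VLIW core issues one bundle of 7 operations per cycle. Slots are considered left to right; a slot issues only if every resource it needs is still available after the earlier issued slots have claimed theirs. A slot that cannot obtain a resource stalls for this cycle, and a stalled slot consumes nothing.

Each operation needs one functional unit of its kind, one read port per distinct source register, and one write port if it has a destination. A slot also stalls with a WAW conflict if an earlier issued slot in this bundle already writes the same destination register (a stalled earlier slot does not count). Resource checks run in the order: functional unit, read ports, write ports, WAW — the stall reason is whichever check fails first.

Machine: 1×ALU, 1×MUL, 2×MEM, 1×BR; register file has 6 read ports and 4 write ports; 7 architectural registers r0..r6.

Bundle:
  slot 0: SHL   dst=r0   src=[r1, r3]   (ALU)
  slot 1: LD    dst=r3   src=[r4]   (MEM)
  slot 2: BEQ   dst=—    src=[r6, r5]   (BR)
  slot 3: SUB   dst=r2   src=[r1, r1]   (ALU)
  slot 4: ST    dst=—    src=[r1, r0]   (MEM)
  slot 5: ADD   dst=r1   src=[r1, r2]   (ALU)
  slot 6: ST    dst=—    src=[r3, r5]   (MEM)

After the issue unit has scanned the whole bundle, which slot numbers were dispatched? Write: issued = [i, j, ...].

issued = [0, 1, 2]

[0] ALU needs rd=2 wr=1: ok; after: ALU=0 MUL=1 MEM=2 BR=1, R=4, W=3
[1] MEM needs rd=1 wr=1: ok; after: ALU=0 MUL=1 MEM=1 BR=1, R=3, W=2
[2] BR needs rd=2 wr=0: ok; after: ALU=0 MUL=1 MEM=1 BR=0, R=1, W=2
[3] ALU needs rd=1 wr=1: FU; after: ALU=0 MUL=1 MEM=1 BR=0, R=1, W=2
[4] MEM needs rd=2 wr=0: RD_PORT; after: ALU=0 MUL=1 MEM=1 BR=0, R=1, W=2
[5] ALU needs rd=2 wr=1: FU; after: ALU=0 MUL=1 MEM=1 BR=0, R=1, W=2
[6] MEM needs rd=2 wr=0: RD_PORT; after: ALU=0 MUL=1 MEM=1 BR=0, R=1, W=2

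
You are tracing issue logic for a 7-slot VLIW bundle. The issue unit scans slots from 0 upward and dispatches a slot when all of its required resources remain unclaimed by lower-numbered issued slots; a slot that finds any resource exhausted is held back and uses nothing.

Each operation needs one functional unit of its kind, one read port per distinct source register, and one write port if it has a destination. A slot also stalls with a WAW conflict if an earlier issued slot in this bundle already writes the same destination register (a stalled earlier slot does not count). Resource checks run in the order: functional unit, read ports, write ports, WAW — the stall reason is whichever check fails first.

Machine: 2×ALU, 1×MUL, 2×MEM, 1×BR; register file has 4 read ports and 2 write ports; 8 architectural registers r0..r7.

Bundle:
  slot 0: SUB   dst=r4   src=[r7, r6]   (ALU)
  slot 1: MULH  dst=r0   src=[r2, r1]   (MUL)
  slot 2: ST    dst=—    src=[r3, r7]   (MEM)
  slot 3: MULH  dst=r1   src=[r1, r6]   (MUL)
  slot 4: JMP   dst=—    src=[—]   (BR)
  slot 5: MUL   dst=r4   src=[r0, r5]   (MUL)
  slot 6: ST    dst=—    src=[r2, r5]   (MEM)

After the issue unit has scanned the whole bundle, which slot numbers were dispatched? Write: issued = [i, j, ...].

  0. ALU→r4 ⇒ go  {1A/1Mu/2Ld/1B | 2r 1w}
  1. MUL→r0 ⇒ go  {1A/0Mu/2Ld/1B | 0r 0w}
  2. MEM ⇒ no(RD_PORT)  {1A/0Mu/2Ld/1B | 0r 0w}
  3. MUL→r1 ⇒ no(FU)  {1A/0Mu/2Ld/1B | 0r 0w}
  4. BR ⇒ go  {1A/0Mu/2Ld/0B | 0r 0w}
  5. MUL→r4 ⇒ no(FU)  {1A/0Mu/2Ld/0B | 0r 0w}
  6. MEM ⇒ no(RD_PORT)  {1A/0Mu/2Ld/0B | 0r 0w}

issued = [0, 1, 4]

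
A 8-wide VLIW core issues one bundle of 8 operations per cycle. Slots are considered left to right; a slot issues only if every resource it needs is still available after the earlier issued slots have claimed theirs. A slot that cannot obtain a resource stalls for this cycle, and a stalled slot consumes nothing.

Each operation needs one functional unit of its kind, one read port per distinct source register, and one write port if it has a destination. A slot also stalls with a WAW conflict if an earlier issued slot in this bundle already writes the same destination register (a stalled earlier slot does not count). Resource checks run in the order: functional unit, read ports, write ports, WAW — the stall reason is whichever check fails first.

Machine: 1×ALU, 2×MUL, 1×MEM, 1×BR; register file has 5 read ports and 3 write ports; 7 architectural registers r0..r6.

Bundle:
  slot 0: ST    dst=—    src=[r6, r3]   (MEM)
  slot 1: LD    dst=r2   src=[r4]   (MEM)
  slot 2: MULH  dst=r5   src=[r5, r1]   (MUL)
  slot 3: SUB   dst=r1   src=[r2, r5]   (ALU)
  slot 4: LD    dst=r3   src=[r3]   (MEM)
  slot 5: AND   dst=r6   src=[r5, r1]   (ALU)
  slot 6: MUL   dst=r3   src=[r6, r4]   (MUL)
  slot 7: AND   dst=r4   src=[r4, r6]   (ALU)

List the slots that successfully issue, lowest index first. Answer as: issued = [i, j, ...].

#0 MEM src=r6,r3 dispatched  <A:1 Mu:2 Ld:0 B:1 rd:3 wr:3>
#1 MEM src=r4 held:FU  <A:1 Mu:2 Ld:0 B:1 rd:3 wr:3>
#2 MUL src=r5,r1 dispatched  <A:1 Mu:1 Ld:0 B:1 rd:1 wr:2>
#3 ALU src=r2,r5 held:RD_PORT  <A:1 Mu:1 Ld:0 B:1 rd:1 wr:2>
#4 MEM src=r3 held:FU  <A:1 Mu:1 Ld:0 B:1 rd:1 wr:2>
#5 ALU src=r5,r1 held:RD_PORT  <A:1 Mu:1 Ld:0 B:1 rd:1 wr:2>
#6 MUL src=r6,r4 held:RD_PORT  <A:1 Mu:1 Ld:0 B:1 rd:1 wr:2>
#7 ALU src=r4,r6 held:RD_PORT  <A:1 Mu:1 Ld:0 B:1 rd:1 wr:2>

issued = [0, 2]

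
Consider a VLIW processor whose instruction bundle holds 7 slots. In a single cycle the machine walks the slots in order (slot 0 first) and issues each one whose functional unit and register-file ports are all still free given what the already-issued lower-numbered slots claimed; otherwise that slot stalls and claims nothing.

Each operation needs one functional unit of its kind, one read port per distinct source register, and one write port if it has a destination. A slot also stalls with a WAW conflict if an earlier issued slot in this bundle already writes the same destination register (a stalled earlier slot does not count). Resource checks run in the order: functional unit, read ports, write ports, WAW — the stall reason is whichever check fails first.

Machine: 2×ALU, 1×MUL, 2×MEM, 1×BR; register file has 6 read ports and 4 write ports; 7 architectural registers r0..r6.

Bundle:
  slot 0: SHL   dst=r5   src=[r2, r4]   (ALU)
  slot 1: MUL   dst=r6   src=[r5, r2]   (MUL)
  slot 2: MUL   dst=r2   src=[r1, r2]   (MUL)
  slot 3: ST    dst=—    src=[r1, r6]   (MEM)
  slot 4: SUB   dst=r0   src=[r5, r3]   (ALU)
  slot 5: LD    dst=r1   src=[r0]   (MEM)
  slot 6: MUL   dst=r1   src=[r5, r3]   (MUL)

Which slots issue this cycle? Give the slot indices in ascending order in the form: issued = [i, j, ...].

#0 ALU src=r2,r4 dispatched  <A:1 Mu:1 Ld:2 B:1 rd:4 wr:3>
#1 MUL src=r5,r2 dispatched  <A:1 Mu:0 Ld:2 B:1 rd:2 wr:2>
#2 MUL src=r1,r2 held:FU  <A:1 Mu:0 Ld:2 B:1 rd:2 wr:2>
#3 MEM src=r1,r6 dispatched  <A:1 Mu:0 Ld:1 B:1 rd:0 wr:2>
#4 ALU src=r5,r3 held:RD_PORT  <A:1 Mu:0 Ld:1 B:1 rd:0 wr:2>
#5 MEM src=r0 held:RD_PORT  <A:1 Mu:0 Ld:1 B:1 rd:0 wr:2>
#6 MUL src=r5,r3 held:FU  <A:1 Mu:0 Ld:1 B:1 rd:0 wr:2>

issued = [0, 1, 3]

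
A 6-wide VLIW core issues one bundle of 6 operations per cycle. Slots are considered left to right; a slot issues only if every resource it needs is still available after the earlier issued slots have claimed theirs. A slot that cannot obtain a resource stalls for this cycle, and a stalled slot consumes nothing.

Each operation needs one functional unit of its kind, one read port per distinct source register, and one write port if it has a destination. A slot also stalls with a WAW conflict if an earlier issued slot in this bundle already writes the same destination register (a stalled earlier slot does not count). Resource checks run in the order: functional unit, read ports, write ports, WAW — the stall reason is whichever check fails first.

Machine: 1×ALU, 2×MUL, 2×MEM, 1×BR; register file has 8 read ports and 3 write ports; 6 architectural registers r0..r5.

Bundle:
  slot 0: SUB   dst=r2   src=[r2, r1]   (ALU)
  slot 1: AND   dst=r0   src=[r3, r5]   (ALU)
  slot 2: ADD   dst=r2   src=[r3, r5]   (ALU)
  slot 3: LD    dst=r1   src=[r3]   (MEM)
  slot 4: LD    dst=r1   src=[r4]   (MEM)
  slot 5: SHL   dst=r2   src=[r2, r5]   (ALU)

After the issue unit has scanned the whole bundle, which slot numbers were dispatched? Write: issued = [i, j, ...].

issued = [0, 3]

  0. ALU→r2 ⇒ go  {0A/2Mu/2Ld/1B | 6r 2w}
  1. ALU→r0 ⇒ no(FU)  {0A/2Mu/2Ld/1B | 6r 2w}
  2. ALU→r2 ⇒ no(FU)  {0A/2Mu/2Ld/1B | 6r 2w}
  3. MEM→r1 ⇒ go  {0A/2Mu/1Ld/1B | 5r 1w}
  4. MEM→r1 ⇒ no(WAW)  {0A/2Mu/1Ld/1B | 5r 1w}
  5. ALU→r2 ⇒ no(FU)  {0A/2Mu/1Ld/1B | 5r 1w}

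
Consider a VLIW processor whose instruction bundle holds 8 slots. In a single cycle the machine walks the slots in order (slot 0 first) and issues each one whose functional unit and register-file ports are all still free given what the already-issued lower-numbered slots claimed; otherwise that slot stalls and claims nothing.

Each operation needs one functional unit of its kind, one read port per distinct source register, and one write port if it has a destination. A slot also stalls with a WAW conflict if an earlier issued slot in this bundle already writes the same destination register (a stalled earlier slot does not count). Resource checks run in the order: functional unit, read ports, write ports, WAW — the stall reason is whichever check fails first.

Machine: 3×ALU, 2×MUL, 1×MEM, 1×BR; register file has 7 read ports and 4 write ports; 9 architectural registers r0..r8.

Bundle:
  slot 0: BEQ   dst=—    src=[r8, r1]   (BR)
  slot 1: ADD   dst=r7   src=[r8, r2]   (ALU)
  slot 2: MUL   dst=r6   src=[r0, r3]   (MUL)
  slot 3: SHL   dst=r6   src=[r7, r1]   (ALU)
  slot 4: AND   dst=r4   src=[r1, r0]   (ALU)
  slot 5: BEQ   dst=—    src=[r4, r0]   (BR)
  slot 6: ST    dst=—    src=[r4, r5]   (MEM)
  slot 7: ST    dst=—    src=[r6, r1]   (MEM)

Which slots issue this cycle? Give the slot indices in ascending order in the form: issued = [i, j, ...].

issued = [0, 1, 2]

#0 BR src=r8,r1 dispatched  <A:3 Mu:2 Ld:1 B:0 rd:5 wr:4>
#1 ALU src=r8,r2 dispatched  <A:2 Mu:2 Ld:1 B:0 rd:3 wr:3>
#2 MUL src=r0,r3 dispatched  <A:2 Mu:1 Ld:1 B:0 rd:1 wr:2>
#3 ALU src=r7,r1 held:RD_PORT  <A:2 Mu:1 Ld:1 B:0 rd:1 wr:2>
#4 ALU src=r1,r0 held:RD_PORT  <A:2 Mu:1 Ld:1 B:0 rd:1 wr:2>
#5 BR src=r4,r0 held:FU  <A:2 Mu:1 Ld:1 B:0 rd:1 wr:2>
#6 MEM src=r4,r5 held:RD_PORT  <A:2 Mu:1 Ld:1 B:0 rd:1 wr:2>
#7 MEM src=r6,r1 held:RD_PORT  <A:2 Mu:1 Ld:1 B:0 rd:1 wr:2>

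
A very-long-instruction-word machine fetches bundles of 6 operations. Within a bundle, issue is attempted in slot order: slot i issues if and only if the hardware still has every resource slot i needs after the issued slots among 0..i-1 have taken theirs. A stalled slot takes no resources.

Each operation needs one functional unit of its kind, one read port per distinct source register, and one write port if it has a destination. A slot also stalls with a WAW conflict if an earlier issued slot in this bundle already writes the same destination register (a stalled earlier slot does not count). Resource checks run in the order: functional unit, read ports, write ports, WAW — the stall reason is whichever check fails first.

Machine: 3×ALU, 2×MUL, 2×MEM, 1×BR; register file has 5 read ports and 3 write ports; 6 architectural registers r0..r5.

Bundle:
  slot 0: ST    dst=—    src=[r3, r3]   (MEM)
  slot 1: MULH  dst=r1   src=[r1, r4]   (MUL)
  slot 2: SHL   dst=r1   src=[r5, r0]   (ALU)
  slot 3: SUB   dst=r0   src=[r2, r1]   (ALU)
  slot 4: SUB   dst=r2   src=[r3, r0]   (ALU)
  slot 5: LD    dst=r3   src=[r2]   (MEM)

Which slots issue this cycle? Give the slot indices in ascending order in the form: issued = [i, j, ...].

issued = [0, 1, 3]

slot 0 (MEM): ISSUE — free A3,Mu2,Ld1,B1 rp4 wp3
slot 1 (MUL): ISSUE — free A3,Mu1,Ld1,B1 rp2 wp2
slot 2 (ALU): stall WAW — free A3,Mu1,Ld1,B1 rp2 wp2
slot 3 (ALU): ISSUE — free A2,Mu1,Ld1,B1 rp0 wp1
slot 4 (ALU): stall RD_PORT — free A2,Mu1,Ld1,B1 rp0 wp1
slot 5 (MEM): stall RD_PORT — free A2,Mu1,Ld1,B1 rp0 wp1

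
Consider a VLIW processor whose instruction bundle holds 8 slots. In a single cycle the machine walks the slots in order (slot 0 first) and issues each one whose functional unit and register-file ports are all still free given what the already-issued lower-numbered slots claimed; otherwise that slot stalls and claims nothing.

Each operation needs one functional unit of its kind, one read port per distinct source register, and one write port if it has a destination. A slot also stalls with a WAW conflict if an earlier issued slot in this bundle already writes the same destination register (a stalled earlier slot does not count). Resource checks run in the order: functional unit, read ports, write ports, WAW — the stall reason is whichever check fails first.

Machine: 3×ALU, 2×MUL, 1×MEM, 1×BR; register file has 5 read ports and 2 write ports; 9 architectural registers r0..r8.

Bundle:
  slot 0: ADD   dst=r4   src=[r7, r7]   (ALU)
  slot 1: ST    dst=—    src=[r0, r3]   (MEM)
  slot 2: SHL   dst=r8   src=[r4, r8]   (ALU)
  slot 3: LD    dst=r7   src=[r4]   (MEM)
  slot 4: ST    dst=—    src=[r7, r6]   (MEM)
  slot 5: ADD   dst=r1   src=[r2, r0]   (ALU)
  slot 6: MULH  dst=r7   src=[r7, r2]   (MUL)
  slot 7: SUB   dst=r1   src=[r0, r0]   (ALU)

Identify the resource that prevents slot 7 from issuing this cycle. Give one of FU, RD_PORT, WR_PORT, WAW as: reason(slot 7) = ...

reason(slot 7) = RD_PORT

slot 0 (ALU): ISSUE — free A2,Mu2,Ld1,B1 rp4 wp1
slot 1 (MEM): ISSUE — free A2,Mu2,Ld0,B1 rp2 wp1
slot 2 (ALU): ISSUE — free A1,Mu2,Ld0,B1 rp0 wp0
slot 3 (MEM): stall FU — free A1,Mu2,Ld0,B1 rp0 wp0
slot 4 (MEM): stall FU — free A1,Mu2,Ld0,B1 rp0 wp0
slot 5 (ALU): stall RD_PORT — free A1,Mu2,Ld0,B1 rp0 wp0
slot 6 (MUL): stall RD_PORT — free A1,Mu2,Ld0,B1 rp0 wp0
slot 7 (ALU): stall RD_PORT — free A1,Mu2,Ld0,B1 rp0 wp0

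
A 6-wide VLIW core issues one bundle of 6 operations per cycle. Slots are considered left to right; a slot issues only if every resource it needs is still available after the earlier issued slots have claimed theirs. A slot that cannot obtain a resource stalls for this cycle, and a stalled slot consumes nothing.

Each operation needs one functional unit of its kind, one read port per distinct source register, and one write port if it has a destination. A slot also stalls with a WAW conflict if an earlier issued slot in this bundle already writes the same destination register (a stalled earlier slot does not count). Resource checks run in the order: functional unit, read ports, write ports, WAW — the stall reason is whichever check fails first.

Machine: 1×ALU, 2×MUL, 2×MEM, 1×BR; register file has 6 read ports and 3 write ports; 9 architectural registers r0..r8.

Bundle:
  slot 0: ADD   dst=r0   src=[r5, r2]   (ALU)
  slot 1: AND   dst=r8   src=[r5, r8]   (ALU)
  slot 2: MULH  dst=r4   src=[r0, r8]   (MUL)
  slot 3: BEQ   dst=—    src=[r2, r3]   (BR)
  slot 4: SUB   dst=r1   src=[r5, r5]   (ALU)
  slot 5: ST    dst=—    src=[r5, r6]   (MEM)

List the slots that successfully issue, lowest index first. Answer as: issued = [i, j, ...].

[0] ALU needs rd=2 wr=1: ok; after: ALU=0 MUL=2 MEM=2 BR=1, R=4, W=2
[1] ALU needs rd=2 wr=1: FU; after: ALU=0 MUL=2 MEM=2 BR=1, R=4, W=2
[2] MUL needs rd=2 wr=1: ok; after: ALU=0 MUL=1 MEM=2 BR=1, R=2, W=1
[3] BR needs rd=2 wr=0: ok; after: ALU=0 MUL=1 MEM=2 BR=0, R=0, W=1
[4] ALU needs rd=1 wr=1: FU; after: ALU=0 MUL=1 MEM=2 BR=0, R=0, W=1
[5] MEM needs rd=2 wr=0: RD_PORT; after: ALU=0 MUL=1 MEM=2 BR=0, R=0, W=1

issued = [0, 2, 3]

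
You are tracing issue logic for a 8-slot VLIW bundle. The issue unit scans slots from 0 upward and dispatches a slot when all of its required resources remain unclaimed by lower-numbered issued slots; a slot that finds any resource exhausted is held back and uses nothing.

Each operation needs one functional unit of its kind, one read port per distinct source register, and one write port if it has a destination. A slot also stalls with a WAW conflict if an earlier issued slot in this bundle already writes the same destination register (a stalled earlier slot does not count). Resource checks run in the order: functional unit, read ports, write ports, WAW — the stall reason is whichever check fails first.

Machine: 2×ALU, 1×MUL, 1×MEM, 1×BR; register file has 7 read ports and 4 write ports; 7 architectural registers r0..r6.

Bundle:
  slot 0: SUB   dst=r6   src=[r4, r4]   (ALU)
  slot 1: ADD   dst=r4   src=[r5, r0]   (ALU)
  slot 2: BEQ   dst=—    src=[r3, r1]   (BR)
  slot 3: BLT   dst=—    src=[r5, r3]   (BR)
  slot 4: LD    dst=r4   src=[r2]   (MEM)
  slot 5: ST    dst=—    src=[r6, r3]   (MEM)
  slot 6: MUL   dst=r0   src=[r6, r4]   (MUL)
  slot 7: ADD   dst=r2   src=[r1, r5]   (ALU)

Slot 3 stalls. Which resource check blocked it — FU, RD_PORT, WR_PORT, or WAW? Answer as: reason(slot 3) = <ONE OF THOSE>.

reason(slot 3) = FU

slot 0 (ALU): ISSUE — free A1,Mu1,Ld1,B1 rp6 wp3
slot 1 (ALU): ISSUE — free A0,Mu1,Ld1,B1 rp4 wp2
slot 2 (BR): ISSUE — free A0,Mu1,Ld1,B0 rp2 wp2
slot 3 (BR): stall FU — free A0,Mu1,Ld1,B0 rp2 wp2
slot 4 (MEM): stall WAW — free A0,Mu1,Ld1,B0 rp2 wp2
slot 5 (MEM): ISSUE — free A0,Mu1,Ld0,B0 rp0 wp2
slot 6 (MUL): stall RD_PORT — free A0,Mu1,Ld0,B0 rp0 wp2
slot 7 (ALU): stall FU — free A0,Mu1,Ld0,B0 rp0 wp2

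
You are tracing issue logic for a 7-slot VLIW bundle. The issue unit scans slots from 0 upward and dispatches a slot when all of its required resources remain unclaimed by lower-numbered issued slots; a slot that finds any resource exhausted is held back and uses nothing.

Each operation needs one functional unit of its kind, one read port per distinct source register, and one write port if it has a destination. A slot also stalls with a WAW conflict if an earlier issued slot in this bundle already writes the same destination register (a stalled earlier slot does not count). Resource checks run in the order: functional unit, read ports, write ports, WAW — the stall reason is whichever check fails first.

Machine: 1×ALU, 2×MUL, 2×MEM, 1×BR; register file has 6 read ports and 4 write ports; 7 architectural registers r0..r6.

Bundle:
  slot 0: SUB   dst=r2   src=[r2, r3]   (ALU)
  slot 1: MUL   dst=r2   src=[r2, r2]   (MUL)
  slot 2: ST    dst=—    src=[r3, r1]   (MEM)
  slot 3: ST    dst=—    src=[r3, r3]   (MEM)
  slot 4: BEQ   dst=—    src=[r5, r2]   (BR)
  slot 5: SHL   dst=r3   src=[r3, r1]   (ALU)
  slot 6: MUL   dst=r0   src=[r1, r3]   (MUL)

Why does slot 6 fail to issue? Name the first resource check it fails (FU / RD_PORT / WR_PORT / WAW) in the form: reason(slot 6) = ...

reason(slot 6) = RD_PORT

  0. ALU→r2 ⇒ go  {0A/2Mu/2Ld/1B | 4r 3w}
  1. MUL→r2 ⇒ no(WAW)  {0A/2Mu/2Ld/1B | 4r 3w}
  2. MEM ⇒ go  {0A/2Mu/1Ld/1B | 2r 3w}
  3. MEM ⇒ go  {0A/2Mu/0Ld/1B | 1r 3w}
  4. BR ⇒ no(RD_PORT)  {0A/2Mu/0Ld/1B | 1r 3w}
  5. ALU→r3 ⇒ no(FU)  {0A/2Mu/0Ld/1B | 1r 3w}
  6. MUL→r0 ⇒ no(RD_PORT)  {0A/2Mu/0Ld/1B | 1r 3w}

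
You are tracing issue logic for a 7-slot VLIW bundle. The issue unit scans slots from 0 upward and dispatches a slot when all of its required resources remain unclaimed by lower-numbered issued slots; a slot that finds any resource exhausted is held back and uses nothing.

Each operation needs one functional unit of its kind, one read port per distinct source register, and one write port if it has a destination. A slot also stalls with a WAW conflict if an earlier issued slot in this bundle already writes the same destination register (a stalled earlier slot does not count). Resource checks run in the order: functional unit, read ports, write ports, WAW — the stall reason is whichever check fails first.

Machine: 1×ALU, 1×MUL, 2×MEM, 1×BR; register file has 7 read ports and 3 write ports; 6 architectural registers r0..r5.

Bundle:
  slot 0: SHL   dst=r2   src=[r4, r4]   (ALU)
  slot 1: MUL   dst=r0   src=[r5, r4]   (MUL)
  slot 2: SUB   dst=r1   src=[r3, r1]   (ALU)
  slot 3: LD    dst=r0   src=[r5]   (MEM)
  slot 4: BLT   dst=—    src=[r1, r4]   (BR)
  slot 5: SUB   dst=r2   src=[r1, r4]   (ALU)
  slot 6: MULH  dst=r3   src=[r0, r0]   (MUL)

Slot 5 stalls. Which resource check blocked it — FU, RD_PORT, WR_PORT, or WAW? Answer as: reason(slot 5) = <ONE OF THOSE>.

  0. ALU→r2 ⇒ go  {0A/1Mu/2Ld/1B | 6r 2w}
  1. MUL→r0 ⇒ go  {0A/0Mu/2Ld/1B | 4r 1w}
  2. ALU→r1 ⇒ no(FU)  {0A/0Mu/2Ld/1B | 4r 1w}
  3. MEM→r0 ⇒ no(WAW)  {0A/0Mu/2Ld/1B | 4r 1w}
  4. BR ⇒ go  {0A/0Mu/2Ld/0B | 2r 1w}
  5. ALU→r2 ⇒ no(FU)  {0A/0Mu/2Ld/0B | 2r 1w}
  6. MUL→r3 ⇒ no(FU)  {0A/0Mu/2Ld/0B | 2r 1w}

reason(slot 5) = FU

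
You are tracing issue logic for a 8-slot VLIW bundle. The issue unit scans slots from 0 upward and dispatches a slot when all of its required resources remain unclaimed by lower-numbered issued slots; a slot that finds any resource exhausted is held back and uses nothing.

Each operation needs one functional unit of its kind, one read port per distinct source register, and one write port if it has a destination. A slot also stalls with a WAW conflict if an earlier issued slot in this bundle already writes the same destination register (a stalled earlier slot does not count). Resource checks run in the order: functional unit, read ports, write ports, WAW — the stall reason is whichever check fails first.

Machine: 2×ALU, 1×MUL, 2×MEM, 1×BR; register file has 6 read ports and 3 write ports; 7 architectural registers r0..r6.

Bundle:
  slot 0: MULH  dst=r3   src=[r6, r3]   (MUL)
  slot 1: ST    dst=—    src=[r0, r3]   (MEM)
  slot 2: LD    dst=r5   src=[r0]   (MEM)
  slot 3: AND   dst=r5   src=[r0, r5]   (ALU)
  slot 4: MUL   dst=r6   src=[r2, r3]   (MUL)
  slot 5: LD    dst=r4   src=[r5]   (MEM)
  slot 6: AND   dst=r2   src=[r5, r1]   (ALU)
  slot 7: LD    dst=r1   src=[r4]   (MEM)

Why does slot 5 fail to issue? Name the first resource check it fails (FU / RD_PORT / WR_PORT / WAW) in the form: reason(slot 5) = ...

reason(slot 5) = FU

(0) want 1×MUL +2rd +1wr — yes → AL2|MU0|ME2|BR1|rd4|wr2
(1) want 1×MEM +2rd +0wr — yes → AL2|MU0|ME1|BR1|rd2|wr2
(2) want 1×MEM +1rd +1wr — yes → AL2|MU0|ME0|BR1|rd1|wr1
(3) want 1×ALU +2rd +1wr — RD_PORT → AL2|MU0|ME0|BR1|rd1|wr1
(4) want 1×MUL +2rd +1wr — FU → AL2|MU0|ME0|BR1|rd1|wr1
(5) want 1×MEM +1rd +1wr — FU → AL2|MU0|ME0|BR1|rd1|wr1
(6) want 1×ALU +2rd +1wr — RD_PORT → AL2|MU0|ME0|BR1|rd1|wr1
(7) want 1×MEM +1rd +1wr — FU → AL2|MU0|ME0|BR1|rd1|wr1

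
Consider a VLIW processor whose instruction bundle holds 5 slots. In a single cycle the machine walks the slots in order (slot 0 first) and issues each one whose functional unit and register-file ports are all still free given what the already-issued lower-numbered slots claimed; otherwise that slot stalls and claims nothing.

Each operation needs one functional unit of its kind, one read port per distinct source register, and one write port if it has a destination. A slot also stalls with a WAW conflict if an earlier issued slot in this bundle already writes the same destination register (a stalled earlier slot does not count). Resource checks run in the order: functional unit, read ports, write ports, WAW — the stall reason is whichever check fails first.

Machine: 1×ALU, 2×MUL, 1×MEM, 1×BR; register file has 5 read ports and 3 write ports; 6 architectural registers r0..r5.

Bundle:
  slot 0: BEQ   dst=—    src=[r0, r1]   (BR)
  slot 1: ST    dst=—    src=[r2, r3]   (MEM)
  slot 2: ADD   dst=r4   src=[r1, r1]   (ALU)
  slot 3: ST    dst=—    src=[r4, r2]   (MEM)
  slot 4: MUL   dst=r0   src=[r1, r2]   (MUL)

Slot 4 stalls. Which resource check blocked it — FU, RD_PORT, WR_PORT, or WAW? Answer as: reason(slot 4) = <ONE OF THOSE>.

  0. BR ⇒ go  {1A/2Mu/1Ld/0B | 3r 3w}
  1. MEM ⇒ go  {1A/2Mu/0Ld/0B | 1r 3w}
  2. ALU→r4 ⇒ go  {0A/2Mu/0Ld/0B | 0r 2w}
  3. MEM ⇒ no(FU)  {0A/2Mu/0Ld/0B | 0r 2w}
  4. MUL→r0 ⇒ no(RD_PORT)  {0A/2Mu/0Ld/0B | 0r 2w}

reason(slot 4) = RD_PORT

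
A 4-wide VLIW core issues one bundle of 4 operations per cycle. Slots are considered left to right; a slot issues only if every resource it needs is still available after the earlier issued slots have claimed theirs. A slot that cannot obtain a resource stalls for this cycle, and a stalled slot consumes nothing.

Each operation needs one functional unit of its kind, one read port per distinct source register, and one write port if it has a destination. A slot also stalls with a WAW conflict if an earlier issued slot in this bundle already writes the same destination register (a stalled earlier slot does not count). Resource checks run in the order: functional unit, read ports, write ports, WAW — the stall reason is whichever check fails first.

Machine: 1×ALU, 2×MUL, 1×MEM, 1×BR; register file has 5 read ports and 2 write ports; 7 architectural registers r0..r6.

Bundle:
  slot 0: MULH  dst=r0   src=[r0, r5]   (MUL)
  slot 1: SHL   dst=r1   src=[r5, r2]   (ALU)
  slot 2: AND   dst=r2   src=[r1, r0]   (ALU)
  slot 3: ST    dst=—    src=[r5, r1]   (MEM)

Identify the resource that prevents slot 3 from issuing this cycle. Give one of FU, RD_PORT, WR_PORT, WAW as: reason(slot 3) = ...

reason(slot 3) = RD_PORT

(0) want 1×MUL +2rd +1wr — yes → AL1|MU1|ME1|BR1|rd3|wr1
(1) want 1×ALU +2rd +1wr — yes → AL0|MU1|ME1|BR1|rd1|wr0
(2) want 1×ALU +2rd +1wr — FU → AL0|MU1|ME1|BR1|rd1|wr0
(3) want 1×MEM +2rd +0wr — RD_PORT → AL0|MU1|ME1|BR1|rd1|wr0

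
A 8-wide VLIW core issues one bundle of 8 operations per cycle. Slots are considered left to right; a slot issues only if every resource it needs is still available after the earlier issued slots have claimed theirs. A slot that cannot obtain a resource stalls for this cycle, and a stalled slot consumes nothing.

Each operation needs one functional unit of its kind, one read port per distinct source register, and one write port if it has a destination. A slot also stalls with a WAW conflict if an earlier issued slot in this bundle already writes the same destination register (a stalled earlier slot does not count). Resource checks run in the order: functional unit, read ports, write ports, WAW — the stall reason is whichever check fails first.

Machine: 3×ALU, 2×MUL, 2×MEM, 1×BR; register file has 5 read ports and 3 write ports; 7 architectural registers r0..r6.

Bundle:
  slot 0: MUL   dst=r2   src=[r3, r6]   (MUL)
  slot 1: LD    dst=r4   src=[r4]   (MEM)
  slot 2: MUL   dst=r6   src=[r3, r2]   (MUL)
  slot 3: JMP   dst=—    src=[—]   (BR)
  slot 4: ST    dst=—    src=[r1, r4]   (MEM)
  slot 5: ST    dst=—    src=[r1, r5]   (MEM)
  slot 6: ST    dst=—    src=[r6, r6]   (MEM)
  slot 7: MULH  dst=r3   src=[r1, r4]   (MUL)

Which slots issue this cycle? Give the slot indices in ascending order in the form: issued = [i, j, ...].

issued = [0, 1, 2, 3]

[0] MUL needs rd=2 wr=1: ok; after: ALU=3 MUL=1 MEM=2 BR=1, R=3, W=2
[1] MEM needs rd=1 wr=1: ok; after: ALU=3 MUL=1 MEM=1 BR=1, R=2, W=1
[2] MUL needs rd=2 wr=1: ok; after: ALU=3 MUL=0 MEM=1 BR=1, R=0, W=0
[3] BR needs rd=0 wr=0: ok; after: ALU=3 MUL=0 MEM=1 BR=0, R=0, W=0
[4] MEM needs rd=2 wr=0: RD_PORT; after: ALU=3 MUL=0 MEM=1 BR=0, R=0, W=0
[5] MEM needs rd=2 wr=0: RD_PORT; after: ALU=3 MUL=0 MEM=1 BR=0, R=0, W=0
[6] MEM needs rd=1 wr=0: RD_PORT; after: ALU=3 MUL=0 MEM=1 BR=0, R=0, W=0
[7] MUL needs rd=2 wr=1: FU; after: ALU=3 MUL=0 MEM=1 BR=0, R=0, W=0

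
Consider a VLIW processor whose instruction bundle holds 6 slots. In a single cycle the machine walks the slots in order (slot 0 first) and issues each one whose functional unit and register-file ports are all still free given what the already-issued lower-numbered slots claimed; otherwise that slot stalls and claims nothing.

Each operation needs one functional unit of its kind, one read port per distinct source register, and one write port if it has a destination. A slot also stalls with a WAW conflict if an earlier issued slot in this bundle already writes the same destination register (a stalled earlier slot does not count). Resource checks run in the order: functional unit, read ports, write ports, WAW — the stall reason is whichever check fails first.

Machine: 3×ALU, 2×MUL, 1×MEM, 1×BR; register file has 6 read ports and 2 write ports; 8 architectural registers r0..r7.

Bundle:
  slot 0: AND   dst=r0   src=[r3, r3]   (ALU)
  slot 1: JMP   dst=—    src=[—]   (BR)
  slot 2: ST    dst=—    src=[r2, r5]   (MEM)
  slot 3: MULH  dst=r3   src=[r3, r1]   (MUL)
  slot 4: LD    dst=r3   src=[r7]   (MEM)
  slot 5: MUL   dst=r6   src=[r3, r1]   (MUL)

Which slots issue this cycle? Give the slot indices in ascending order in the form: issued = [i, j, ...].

issued = [0, 1, 2, 3]

  0. ALU→r0 ⇒ go  {2A/2Mu/1Ld/1B | 5r 1w}
  1. BR ⇒ go  {2A/2Mu/1Ld/0B | 5r 1w}
  2. MEM ⇒ go  {2A/2Mu/0Ld/0B | 3r 1w}
  3. MUL→r3 ⇒ go  {2A/1Mu/0Ld/0B | 1r 0w}
  4. MEM→r3 ⇒ no(FU)  {2A/1Mu/0Ld/0B | 1r 0w}
  5. MUL→r6 ⇒ no(RD_PORT)  {2A/1Mu/0Ld/0B | 1r 0w}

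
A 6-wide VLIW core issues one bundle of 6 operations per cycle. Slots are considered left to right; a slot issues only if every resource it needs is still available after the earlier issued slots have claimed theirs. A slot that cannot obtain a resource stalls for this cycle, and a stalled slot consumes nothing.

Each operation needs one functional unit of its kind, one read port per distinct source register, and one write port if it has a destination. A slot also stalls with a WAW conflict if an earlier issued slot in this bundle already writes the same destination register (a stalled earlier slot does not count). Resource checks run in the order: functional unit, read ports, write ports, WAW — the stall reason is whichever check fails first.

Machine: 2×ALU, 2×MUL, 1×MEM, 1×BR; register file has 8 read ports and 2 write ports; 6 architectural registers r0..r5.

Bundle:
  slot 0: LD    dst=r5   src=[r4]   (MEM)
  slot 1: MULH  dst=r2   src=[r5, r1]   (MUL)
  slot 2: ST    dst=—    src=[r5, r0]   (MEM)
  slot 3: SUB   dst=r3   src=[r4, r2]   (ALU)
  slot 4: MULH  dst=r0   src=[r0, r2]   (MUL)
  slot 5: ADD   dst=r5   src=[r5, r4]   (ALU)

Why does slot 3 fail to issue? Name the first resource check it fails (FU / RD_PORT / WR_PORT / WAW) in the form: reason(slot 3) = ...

reason(slot 3) = WR_PORT

[0] MEM needs rd=1 wr=1: ok; after: ALU=2 MUL=2 MEM=0 BR=1, R=7, W=1
[1] MUL needs rd=2 wr=1: ok; after: ALU=2 MUL=1 MEM=0 BR=1, R=5, W=0
[2] MEM needs rd=2 wr=0: FU; after: ALU=2 MUL=1 MEM=0 BR=1, R=5, W=0
[3] ALU needs rd=2 wr=1: WR_PORT; after: ALU=2 MUL=1 MEM=0 BR=1, R=5, W=0
[4] MUL needs rd=2 wr=1: WR_PORT; after: ALU=2 MUL=1 MEM=0 BR=1, R=5, W=0
[5] ALU needs rd=2 wr=1: WR_PORT; after: ALU=2 MUL=1 MEM=0 BR=1, R=5, W=0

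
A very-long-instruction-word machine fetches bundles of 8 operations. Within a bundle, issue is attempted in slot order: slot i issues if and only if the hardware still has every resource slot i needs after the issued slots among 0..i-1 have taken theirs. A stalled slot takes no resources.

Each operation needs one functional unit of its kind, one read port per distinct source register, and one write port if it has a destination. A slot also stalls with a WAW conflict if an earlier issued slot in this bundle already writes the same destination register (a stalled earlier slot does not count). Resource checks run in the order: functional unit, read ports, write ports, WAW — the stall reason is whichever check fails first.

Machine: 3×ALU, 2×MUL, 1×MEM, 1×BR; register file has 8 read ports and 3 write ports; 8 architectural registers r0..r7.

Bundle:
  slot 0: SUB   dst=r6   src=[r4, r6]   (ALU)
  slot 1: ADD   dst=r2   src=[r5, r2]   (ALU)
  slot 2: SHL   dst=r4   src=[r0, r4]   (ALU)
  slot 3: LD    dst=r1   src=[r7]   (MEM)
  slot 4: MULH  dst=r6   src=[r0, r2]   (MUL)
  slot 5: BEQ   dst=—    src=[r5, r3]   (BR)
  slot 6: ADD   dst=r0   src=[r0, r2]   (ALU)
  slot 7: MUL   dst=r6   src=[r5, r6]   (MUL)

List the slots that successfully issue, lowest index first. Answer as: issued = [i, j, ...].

  0. ALU→r6 ⇒ go  {2A/2Mu/1Ld/1B | 6r 2w}
  1. ALU→r2 ⇒ go  {1A/2Mu/1Ld/1B | 4r 1w}
  2. ALU→r4 ⇒ go  {0A/2Mu/1Ld/1B | 2r 0w}
  3. MEM→r1 ⇒ no(WR_PORT)  {0A/2Mu/1Ld/1B | 2r 0w}
  4. MUL→r6 ⇒ no(WR_PORT)  {0A/2Mu/1Ld/1B | 2r 0w}
  5. BR ⇒ go  {0A/2Mu/1Ld/0B | 0r 0w}
  6. ALU→r0 ⇒ no(FU)  {0A/2Mu/1Ld/0B | 0r 0w}
  7. MUL→r6 ⇒ no(RD_PORT)  {0A/2Mu/1Ld/0B | 0r 0w}

issued = [0, 1, 2, 5]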